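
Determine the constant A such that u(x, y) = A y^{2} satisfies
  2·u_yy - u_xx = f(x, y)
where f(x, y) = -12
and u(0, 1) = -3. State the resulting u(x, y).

Substitute the ansatz u = A y^{2} into the left-hand side.
Derivatives of the ansatz:
  u_yy = 2 A
  u_xx = 0
Term by term:
  2·u_yy = 4 A
  -u_xx = 0
So the left-hand side equals
  4 A
This must equal f(x, y) = -12 identically.
Matching coefficients of the independent functions:
  [constant term]:  4 A = -12
Solving: A = -3.
Check against the point condition:
  u(0, 1) = -3  ⟹  A = -3  ✓
Hence u(x, y) = - 3 y^{2}.

Answer: u(x, y) = - 3 y^{2}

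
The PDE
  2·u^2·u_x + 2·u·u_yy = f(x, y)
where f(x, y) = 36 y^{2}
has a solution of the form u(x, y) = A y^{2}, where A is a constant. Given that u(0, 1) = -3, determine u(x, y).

Substitute the ansatz u = A y^{2} into the left-hand side.
Derivatives of the ansatz:
  u_x = 0
  u_yy = 2 A
Term by term:
  2·u^2·u_x = 0
  2·u·u_yy = 4 A^{2} y^{2}
So the left-hand side equals
  4 A^{2} y^{2}
This must equal f(x, y) = 36 y^{2} identically.
Matching coefficients of the independent functions:
  [y^{2}]:  4 A^{2} = 36
These equations allow (A) = (-3) or (3).
Impose the point condition(s):
  u(0, 1) = -3  ⟹  A = -3
Only A = -3 satisfies everything.
Hence u(x, y) = - 3 y^{2}.

Answer: u(x, y) = - 3 y^{2}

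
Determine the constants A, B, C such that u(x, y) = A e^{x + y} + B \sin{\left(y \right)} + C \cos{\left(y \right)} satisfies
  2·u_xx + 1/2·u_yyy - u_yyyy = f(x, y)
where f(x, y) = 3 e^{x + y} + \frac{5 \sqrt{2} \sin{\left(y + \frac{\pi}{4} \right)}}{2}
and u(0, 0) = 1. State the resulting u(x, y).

Substitute the ansatz u = A e^{x + y} + B \sin{\left(y \right)} + C \cos{\left(y \right)} into the left-hand side.
Derivatives of the ansatz:
  u_xx = A e^{x} e^{y}
  u_yyy = A e^{x} e^{y} - B \cos{\left(y \right)} + C \sin{\left(y \right)}
  u_yyyy = A e^{x} e^{y} + B \sin{\left(y \right)} + C \cos{\left(y \right)}
Term by term:
  2·u_xx = 2 A e^{x} e^{y}
  1/2·u_yyy = \frac{A e^{x} e^{y}}{2} - \frac{B \cos{\left(y \right)}}{2} + \frac{C \sin{\left(y \right)}}{2}
  -u_yyyy = - A e^{x} e^{y} - B \sin{\left(y \right)} - C \cos{\left(y \right)}
So the left-hand side equals
  \frac{3 A e^{x} e^{y}}{2} - B \sin{\left(y \right)} - \frac{B \cos{\left(y \right)}}{2} + \frac{C \sin{\left(y \right)}}{2} - C \cos{\left(y \right)}
This must equal f(x, y) identically; expanded, f = 3 e^{x} e^{y} + \frac{5 \sin{\left(y \right)}}{2} + \frac{5 \cos{\left(y \right)}}{2}.
Matching coefficients of the independent functions:
  [e^{x} e^{y}]:  \frac{3 A}{2} = 3
  [\sin{\left(y \right)}]:  - B + \frac{C}{2} = \frac{5}{2}
  [\cos{\left(y \right)}]:  - \frac{B}{2} - C = \frac{5}{2}
Solving: A = 2, B = -3, C = -1.
Check against the point condition:
  u(0, 0) = 1  ⟹  A + C = 1  ✓
Hence u(x, y) = 2 e^{x + y} - 3 \sin{\left(y \right)} - \cos{\left(y \right)}.

Answer: u(x, y) = 2 e^{x + y} - 3 \sin{\left(y \right)} - \cos{\left(y \right)}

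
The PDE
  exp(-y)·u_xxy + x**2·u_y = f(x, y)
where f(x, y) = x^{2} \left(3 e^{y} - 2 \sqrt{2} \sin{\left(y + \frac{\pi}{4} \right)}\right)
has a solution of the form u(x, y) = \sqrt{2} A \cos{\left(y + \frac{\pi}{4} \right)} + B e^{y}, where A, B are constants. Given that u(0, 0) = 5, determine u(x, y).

Substitute the ansatz u = \sqrt{2} A \cos{\left(y + \frac{\pi}{4} \right)} + B e^{y} into the left-hand side.
Derivatives of the ansatz:
  u_xxy = 0
  u_y = - \sqrt{2} A \sin{\left(y + \frac{\pi}{4} \right)} + B e^{y}
Term by term:
  exp(-y)·u_xxy = 0
  x**2·u_y = - \sqrt{2} A x^{2} \sin{\left(y + \frac{\pi}{4} \right)} + B x^{2} e^{y}
So the left-hand side equals
  - \sqrt{2} A x^{2} \sin{\left(y + \frac{\pi}{4} \right)} + B x^{2} e^{y}
This must equal f(x, y) identically; expanded, f = 3 x^{2} e^{y} - 2 \sqrt{2} x^{2} \sin{\left(y + \frac{\pi}{4} \right)}.
Matching coefficients of the independent functions:
  [x^{2} e^{y}]:  B = 3
  [\sqrt{2} x^{2} \sin{\left(y + \frac{\pi}{4} \right)}]:  - A = -2
Solving: A = 2, B = 3.
Check against the point condition:
  u(0, 0) = 5  ⟹  A + B = 5  ✓
Hence u(x, y) = 3 e^{y} + 2 \sqrt{2} \cos{\left(y + \frac{\pi}{4} \right)}.

Answer: u(x, y) = 3 e^{y} + 2 \sqrt{2} \cos{\left(y + \frac{\pi}{4} \right)}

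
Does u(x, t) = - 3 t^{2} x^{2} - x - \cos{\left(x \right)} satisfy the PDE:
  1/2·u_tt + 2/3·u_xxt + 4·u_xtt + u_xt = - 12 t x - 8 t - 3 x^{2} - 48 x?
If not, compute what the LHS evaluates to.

Evaluate each term of the left-hand side for u = - 3 t^{2} x^{2} - x - \cos{\left(x \right)}.
Derivatives:
  u_tt = - 6 x^{2}
  u_xxt = - 12 t
  u_xtt = - 12 x
  u_xt = - 12 t x
Terms:
  1/2·u_tt = - 3 x^{2}
  2/3·u_xxt = - 8 t
  4·u_xtt = - 48 x
  u_xt = - 12 t x
Sum: LHS = - 12 t x - 8 t - 3 x^{2} - 48 x
This is exactly the given right-hand side, so u is a solution.

Answer: Yes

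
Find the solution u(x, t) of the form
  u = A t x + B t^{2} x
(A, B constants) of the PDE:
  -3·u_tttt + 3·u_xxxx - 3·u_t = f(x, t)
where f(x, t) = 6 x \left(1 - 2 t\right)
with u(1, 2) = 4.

Answer: u(x, t) = 2 t^{2} x - 2 t x

Derivation:
Substitute the ansatz u = A t x + B t^{2} x into the left-hand side.
Derivatives of the ansatz:
  u_tttt = 0
  u_xxxx = 0
  u_t = A x + 2 B t x
Term by term:
  -3·u_tttt = 0
  3·u_xxxx = 0
  -3·u_t = - 3 A x - 6 B t x
So the left-hand side equals
  - 3 A x - 6 B t x
This must equal f(x, t) = 6 x \left(1 - 2 t\right) identically.
Matching coefficients of the independent functions:
  [x]:  - 3 A = 6
  [t x]:  - 6 B = -12
Solving: A = -2, B = 2.
Check against the point condition:
  u(1, 2) = 4  ⟹  2 A + 4 B = 4  ✓
Hence u(x, t) = 2 t^{2} x - 2 t x.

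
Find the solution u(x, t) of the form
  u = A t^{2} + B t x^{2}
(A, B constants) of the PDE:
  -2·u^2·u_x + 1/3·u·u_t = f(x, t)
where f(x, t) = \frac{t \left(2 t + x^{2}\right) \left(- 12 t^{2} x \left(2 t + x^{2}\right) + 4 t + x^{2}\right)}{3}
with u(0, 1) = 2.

Substitute the ansatz u = A t^{2} + B t x^{2} into the left-hand side.
Derivatives of the ansatz:
  u_x = 2 B t x
  u_t = 2 A t + B x^{2}
Term by term:
  -2·u^2·u_x = - 4 A^{2} B t^{5} x - 8 A B^{2} t^{4} x^{3} - 4 B^{3} t^{3} x^{5}
  1/3·u·u_t = \frac{2 A^{2} t^{3}}{3} + A B t^{2} x^{2} + \frac{B^{2} t x^{4}}{3}
So the left-hand side equals
  - 4 A^{2} B t^{5} x + \frac{2 A^{2} t^{3}}{3} - 8 A B^{2} t^{4} x^{3} + A B t^{2} x^{2} - 4 B^{3} t^{3} x^{5} + \frac{B^{2} t x^{4}}{3}
This must equal f(x, t) identically; expanded, f = - 16 t^{5} x - 16 t^{4} x^{3} - 4 t^{3} x^{5} + \frac{8 t^{3}}{3} + 2 t^{2} x^{2} + \frac{t x^{4}}{3}.
Matching coefficients of the independent functions:
  [t^{3}]:  \frac{2 A^{2}}{3} = \frac{8}{3}
  [t x^{4}]:  \frac{B^{2}}{3} = \frac{1}{3}
  [t^{2} x^{2}]:  A B = 2
  [t^{3} x^{5}]:  - 4 B^{3} = -4
  [t^{4} x^{3}]:  - 8 A B^{2} = -16
  [t^{5} x]:  - 4 A^{2} B = -16
Solving: A = 2, B = 1.
Check against the point condition:
  u(0, 1) = 2  ⟹  A = 2  ✓
Hence u(x, t) = 2 t^{2} + t x^{2}.

Answer: u(x, t) = 2 t^{2} + t x^{2}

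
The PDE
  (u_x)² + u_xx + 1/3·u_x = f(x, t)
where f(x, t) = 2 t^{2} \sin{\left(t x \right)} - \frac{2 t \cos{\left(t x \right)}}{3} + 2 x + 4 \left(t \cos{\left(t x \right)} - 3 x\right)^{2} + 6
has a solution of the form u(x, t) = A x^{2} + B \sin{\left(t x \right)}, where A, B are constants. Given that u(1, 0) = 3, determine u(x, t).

Substitute the ansatz u = A x^{2} + B \sin{\left(t x \right)} into the left-hand side.
Derivatives of the ansatz:
  u_x = 2 A x + B t \cos{\left(t x \right)}
  u_xx = 2 A - B t^{2} \sin{\left(t x \right)}
Term by term:
  (u_x)² = 4 A^{2} x^{2} + 4 A B t x \cos{\left(t x \right)} + B^{2} t^{2} \cos^{2}{\left(t x \right)}
  u_xx = 2 A - B t^{2} \sin{\left(t x \right)}
  1/3·u_x = \frac{2 A x}{3} + \frac{B t \cos{\left(t x \right)}}{3}
So the left-hand side equals
  4 A^{2} x^{2} + 4 A B t x \cos{\left(t x \right)} + \frac{2 A x}{3} + 2 A + B^{2} t^{2} \cos^{2}{\left(t x \right)} - B t^{2} \sin{\left(t x \right)} + \frac{B t \cos{\left(t x \right)}}{3}
This must equal f(x, t) identically; expanded, f = 2 t^{2} \sin{\left(t x \right)} + 4 t^{2} \cos^{2}{\left(t x \right)} - 24 t x \cos{\left(t x \right)} - \frac{2 t \cos{\left(t x \right)}}{3} + 36 x^{2} + 2 x + 6.
Matching coefficients of the independent functions:
  [constant term]:  2 A = 6
  [x]:  \frac{2 A}{3} = 2
  [x^{2}]:  4 A^{2} = 36
  [t \cos{\left(t x \right)}]:  \frac{B}{3} = - \frac{2}{3}
  [t^{2} \sin{\left(t x \right)}]:  - B = 2
  [t^{2} \cos^{2}{\left(t x \right)}]:  B^{2} = 4
  [t x \cos{\left(t x \right)}]:  4 A B = -24
Solving: A = 3, B = -2.
Check against the point condition:
  u(1, 0) = 3  ⟹  A = 3  ✓
Hence u(x, t) = 3 x^{2} - 2 \sin{\left(t x \right)}.

Answer: u(x, t) = 3 x^{2} - 2 \sin{\left(t x \right)}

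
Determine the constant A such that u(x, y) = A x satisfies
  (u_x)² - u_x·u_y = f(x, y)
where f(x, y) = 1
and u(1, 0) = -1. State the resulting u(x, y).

Answer: u(x, y) = - x

Derivation:
Substitute the ansatz u = A x into the left-hand side.
Derivatives of the ansatz:
  u_x = A
  u_y = 0
Term by term:
  (u_x)² = A^{2}
  -u_x·u_y = 0
So the left-hand side equals
  A^{2}
This must equal f(x, y) = 1 identically.
Matching coefficients of the independent functions:
  [constant term]:  A^{2} = 1
These equations allow (A) = (-1) or (1).
Impose the point condition(s):
  u(1, 0) = -1  ⟹  A = -1
Only A = -1 satisfies everything.
Hence u(x, y) = - x.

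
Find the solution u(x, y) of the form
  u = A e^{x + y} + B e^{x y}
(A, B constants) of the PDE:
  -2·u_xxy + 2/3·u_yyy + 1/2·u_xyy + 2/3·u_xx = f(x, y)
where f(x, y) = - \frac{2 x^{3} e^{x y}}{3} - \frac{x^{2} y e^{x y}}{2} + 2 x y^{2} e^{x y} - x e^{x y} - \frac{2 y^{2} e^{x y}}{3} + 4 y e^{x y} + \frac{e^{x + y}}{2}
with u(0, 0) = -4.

Substitute the ansatz u = A e^{x + y} + B e^{x y} into the left-hand side.
Derivatives of the ansatz:
  u_xxy = A e^{x} e^{y} + B x y^{2} e^{x y} + 2 B y e^{x y}
  u_yyy = A e^{x} e^{y} + B x^{3} e^{x y}
  u_xyy = A e^{x} e^{y} + B x^{2} y e^{x y} + 2 B x e^{x y}
  u_xx = A e^{x} e^{y} + B y^{2} e^{x y}
Term by term:
  -2·u_xxy = - 2 A e^{x} e^{y} - 2 B x y^{2} e^{x y} - 4 B y e^{x y}
  2/3·u_yyy = \frac{2 A e^{x} e^{y}}{3} + \frac{2 B x^{3} e^{x y}}{3}
  1/2·u_xyy = \frac{A e^{x} e^{y}}{2} + \frac{B x^{2} y e^{x y}}{2} + B x e^{x y}
  2/3·u_xx = \frac{2 A e^{x} e^{y}}{3} + \frac{2 B y^{2} e^{x y}}{3}
So the left-hand side equals
  - \frac{A e^{x} e^{y}}{6} + \frac{2 B x^{3} e^{x y}}{3} + \frac{B x^{2} y e^{x y}}{2} - 2 B x y^{2} e^{x y} + B x e^{x y} + \frac{2 B y^{2} e^{x y}}{3} - 4 B y e^{x y}
This must equal f(x, y) identically; expanded, f = - \frac{2 x^{3} e^{x y}}{3} - \frac{x^{2} y e^{x y}}{2} + 2 x y^{2} e^{x y} - x e^{x y} - \frac{2 y^{2} e^{x y}}{3} + 4 y e^{x y} + \frac{e^{x} e^{y}}{2}.
Matching coefficients of the independent functions:
  [x e^{x y}]:  B = -1
  [x^{3} e^{x y}, y^{2} e^{x y}]:  \frac{2 B}{3} = - \frac{2}{3}
  [y e^{x y}]:  - 4 B = 4
  [e^{x} e^{y}]:  - \frac{A}{6} = \frac{1}{2}
  [x y^{2} e^{x y}]:  - 2 B = 2
  [x^{2} y e^{x y}]:  \frac{B}{2} = - \frac{1}{2}
Solving: A = -3, B = -1.
Check against the point condition:
  u(0, 0) = -4  ⟹  A + B = -4  ✓
Hence u(x, y) = - e^{x y} - 3 e^{x + y}.

Answer: u(x, y) = - e^{x y} - 3 e^{x + y}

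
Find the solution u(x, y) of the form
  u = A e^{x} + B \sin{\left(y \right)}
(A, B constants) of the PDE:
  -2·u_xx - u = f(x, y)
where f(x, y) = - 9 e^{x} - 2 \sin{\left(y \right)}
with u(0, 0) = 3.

Substitute the ansatz u = A e^{x} + B \sin{\left(y \right)} into the left-hand side.
Derivatives of the ansatz:
  u_xx = A e^{x}
Term by term:
  -2·u_xx = - 2 A e^{x}
  -u = - A e^{x} - B \sin{\left(y \right)}
So the left-hand side equals
  - 3 A e^{x} - B \sin{\left(y \right)}
This must equal f(x, y) = - 9 e^{x} - 2 \sin{\left(y \right)} identically.
Matching coefficients of the independent functions:
  [e^{x}]:  - 3 A = -9
  [\sin{\left(y \right)}]:  - B = -2
Solving: A = 3, B = 2.
Check against the point condition:
  u(0, 0) = 3  ⟹  A = 3  ✓
Hence u(x, y) = 3 e^{x} + 2 \sin{\left(y \right)}.

Answer: u(x, y) = 3 e^{x} + 2 \sin{\left(y \right)}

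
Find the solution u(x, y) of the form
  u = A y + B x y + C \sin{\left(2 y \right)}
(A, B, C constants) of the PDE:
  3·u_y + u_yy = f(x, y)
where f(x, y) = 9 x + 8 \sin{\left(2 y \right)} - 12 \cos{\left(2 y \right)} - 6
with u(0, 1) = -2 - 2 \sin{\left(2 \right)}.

Answer: u(x, y) = 3 x y - 2 y - 2 \sin{\left(2 y \right)}

Derivation:
Substitute the ansatz u = A y + B x y + C \sin{\left(2 y \right)} into the left-hand side.
Derivatives of the ansatz:
  u_y = A + B x + 2 C \cos{\left(2 y \right)}
  u_yy = - 4 C \sin{\left(2 y \right)}
Term by term:
  3·u_y = 3 A + 3 B x + 6 C \cos{\left(2 y \right)}
  u_yy = - 4 C \sin{\left(2 y \right)}
So the left-hand side equals
  3 A + 3 B x - 4 C \sin{\left(2 y \right)} + 6 C \cos{\left(2 y \right)}
This must equal f(x, y) = 9 x + 8 \sin{\left(2 y \right)} - 12 \cos{\left(2 y \right)} - 6 identically.
Matching coefficients of the independent functions:
  [constant term]:  3 A = -6
  [x]:  3 B = 9
  [\sin{\left(2 y \right)}]:  - 4 C = 8
  [\cos{\left(2 y \right)}]:  6 C = -12
Solving: A = -2, B = 3, C = -2.
Check against the point condition:
  u(0, 1) = -2 - 2 \sin{\left(2 \right)}  ⟹  A + C \sin{\left(2 \right)} = -2 - 2 \sin{\left(2 \right)}  ✓
Hence u(x, y) = 3 x y - 2 y - 2 \sin{\left(2 y \right)}.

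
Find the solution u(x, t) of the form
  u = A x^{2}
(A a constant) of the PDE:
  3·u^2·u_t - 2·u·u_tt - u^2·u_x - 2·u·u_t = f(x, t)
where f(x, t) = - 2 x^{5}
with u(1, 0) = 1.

Substitute the ansatz u = A x^{2} into the left-hand side.
Derivatives of the ansatz:
  u_t = 0
  u_tt = 0
  u_x = 2 A x
Term by term:
  3·u^2·u_t = 0
  -2·u·u_tt = 0
  -u^2·u_x = - 2 A^{3} x^{5}
  -2·u·u_t = 0
So the left-hand side equals
  - 2 A^{3} x^{5}
This must equal f(x, t) = - 2 x^{5} identically.
Matching coefficients of the independent functions:
  [x^{5}]:  - 2 A^{3} = -2
Solving: A = 1.
Check against the point condition:
  u(1, 0) = 1  ⟹  A = 1  ✓
Hence u(x, t) = x^{2}.

Answer: u(x, t) = x^{2}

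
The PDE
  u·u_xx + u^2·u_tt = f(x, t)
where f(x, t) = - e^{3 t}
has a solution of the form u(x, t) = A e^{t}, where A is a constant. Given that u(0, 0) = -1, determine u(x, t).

Substitute the ansatz u = A e^{t} into the left-hand side.
Derivatives of the ansatz:
  u_xx = 0
  u_tt = A e^{t}
Term by term:
  u·u_xx = 0
  u^2·u_tt = A^{3} e^{3 t}
So the left-hand side equals
  A^{3} e^{3 t}
This must equal f(x, t) = - e^{3 t} identically.
Matching coefficients of the independent functions:
  [e^{3 t}]:  A^{3} = -1
Solving: A = -1.
Check against the point condition:
  u(0, 0) = -1  ⟹  A = -1  ✓
Hence u(x, t) = - e^{t}.

Answer: u(x, t) = - e^{t}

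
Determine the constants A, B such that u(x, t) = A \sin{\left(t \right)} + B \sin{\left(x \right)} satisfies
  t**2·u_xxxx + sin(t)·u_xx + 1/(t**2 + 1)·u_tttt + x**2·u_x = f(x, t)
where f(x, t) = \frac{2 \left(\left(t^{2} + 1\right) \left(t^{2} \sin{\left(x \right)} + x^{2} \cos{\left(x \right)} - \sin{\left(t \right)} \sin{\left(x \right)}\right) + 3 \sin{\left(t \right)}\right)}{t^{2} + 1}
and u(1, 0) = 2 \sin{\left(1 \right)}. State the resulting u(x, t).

Answer: u(x, t) = 6 \sin{\left(t \right)} + 2 \sin{\left(x \right)}

Derivation:
Substitute the ansatz u = A \sin{\left(t \right)} + B \sin{\left(x \right)} into the left-hand side.
Derivatives of the ansatz:
  u_xxxx = B \sin{\left(x \right)}
  u_xx = - B \sin{\left(x \right)}
  u_tttt = A \sin{\left(t \right)}
  u_x = B \cos{\left(x \right)}
Term by term:
  t**2·u_xxxx = B t^{2} \sin{\left(x \right)}
  sin(t)·u_xx = - B \sin{\left(t \right)} \sin{\left(x \right)}
  1/(t**2 + 1)·u_tttt = \frac{A \sin{\left(t \right)}}{t^{2} + 1}
  x**2·u_x = B x^{2} \cos{\left(x \right)}
So the left-hand side equals
  \frac{A \sin{\left(t \right)}}{t^{2} + 1} + B t^{2} \sin{\left(x \right)} + B x^{2} \cos{\left(x \right)} - B \sin{\left(t \right)} \sin{\left(x \right)}
This must equal f(x, t) identically; expanded, f = 2 t^{2} \sin{\left(x \right)} + 2 x^{2} \cos{\left(x \right)} - 2 \sin{\left(t \right)} \sin{\left(x \right)} + \frac{6 \sin{\left(t \right)}}{t^{2} + 1}.
Matching coefficients of the independent functions:
  [t^{2} \sin{\left(x \right)}, x^{2} \cos{\left(x \right)}]:  B = 2
  [\frac{\sin{\left(t \right)}}{t^{2} + 1}]:  A = 6
  [\sin{\left(t \right)} \sin{\left(x \right)}]:  - B = -2
Solving: A = 6, B = 2.
Check against the point condition:
  u(1, 0) = 2 \sin{\left(1 \right)}  ⟹  B \sin{\left(1 \right)} = 2 \sin{\left(1 \right)}  ✓
Hence u(x, t) = 6 \sin{\left(t \right)} + 2 \sin{\left(x \right)}.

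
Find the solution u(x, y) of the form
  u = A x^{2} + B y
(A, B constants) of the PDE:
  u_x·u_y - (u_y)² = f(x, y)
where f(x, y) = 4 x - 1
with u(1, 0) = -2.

Substitute the ansatz u = A x^{2} + B y into the left-hand side.
Derivatives of the ansatz:
  u_x = 2 A x
  u_y = B
Term by term:
  u_x·u_y = 2 A B x
  -(u_y)² = - B^{2}
So the left-hand side equals
  2 A B x - B^{2}
This must equal f(x, y) = 4 x - 1 identically.
Matching coefficients of the independent functions:
  [constant term]:  - B^{2} = -1
  [x]:  2 A B = 4
These equations allow (A, B) = (-2, -1) or (2, 1).
Impose the point condition(s):
  u(1, 0) = -2  ⟹  A = -2
Only A = -2, B = -1 satisfies everything.
Hence u(x, y) = - 2 x^{2} - y.

Answer: u(x, y) = - 2 x^{2} - y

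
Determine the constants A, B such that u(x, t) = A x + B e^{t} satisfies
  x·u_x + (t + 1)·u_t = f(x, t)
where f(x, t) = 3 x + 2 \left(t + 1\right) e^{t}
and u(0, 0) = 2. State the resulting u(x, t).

Substitute the ansatz u = A x + B e^{t} into the left-hand side.
Derivatives of the ansatz:
  u_x = A
  u_t = B e^{t}
Term by term:
  x·u_x = A x
  (t + 1)·u_t = B t e^{t} + B e^{t}
So the left-hand side equals
  A x + B t e^{t} + B e^{t}
This must equal f(x, t) identically; expanded, f = 2 t e^{t} + 3 x + 2 e^{t}.
Matching coefficients of the independent functions:
  [x]:  A = 3
  [t e^{t}, e^{t}]:  B = 2
Solving: A = 3, B = 2.
Check against the point condition:
  u(0, 0) = 2  ⟹  B = 2  ✓
Hence u(x, t) = 3 x + 2 e^{t}.

Answer: u(x, t) = 3 x + 2 e^{t}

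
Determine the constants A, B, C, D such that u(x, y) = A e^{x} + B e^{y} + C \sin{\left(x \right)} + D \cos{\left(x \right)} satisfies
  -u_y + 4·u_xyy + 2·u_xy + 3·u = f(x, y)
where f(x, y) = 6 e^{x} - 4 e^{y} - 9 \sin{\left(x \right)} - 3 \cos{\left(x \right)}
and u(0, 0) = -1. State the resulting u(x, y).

Answer: u(x, y) = 2 e^{x} - 2 e^{y} - 3 \sin{\left(x \right)} - \cos{\left(x \right)}

Derivation:
Substitute the ansatz u = A e^{x} + B e^{y} + C \sin{\left(x \right)} + D \cos{\left(x \right)} into the left-hand side.
Derivatives of the ansatz:
  u_y = B e^{y}
  u_xyy = 0
  u_xy = 0
Term by term:
  -u_y = - B e^{y}
  4·u_xyy = 0
  2·u_xy = 0
  3·u = 3 A e^{x} + 3 B e^{y} + 3 C \sin{\left(x \right)} + 3 D \cos{\left(x \right)}
So the left-hand side equals
  3 A e^{x} + 2 B e^{y} + 3 C \sin{\left(x \right)} + 3 D \cos{\left(x \right)}
This must equal f(x, y) = 6 e^{x} - 4 e^{y} - 9 \sin{\left(x \right)} - 3 \cos{\left(x \right)} identically.
Matching coefficients of the independent functions:
  [e^{x}]:  3 A = 6
  [e^{y}]:  2 B = -4
  [\sin{\left(x \right)}]:  3 C = -9
  [\cos{\left(x \right)}]:  3 D = -3
Solving: A = 2, B = -2, C = -3, D = -1.
Check against the point condition:
  u(0, 0) = -1  ⟹  A + B + D = -1  ✓
Hence u(x, y) = 2 e^{x} - 2 e^{y} - 3 \sin{\left(x \right)} - \cos{\left(x \right)}.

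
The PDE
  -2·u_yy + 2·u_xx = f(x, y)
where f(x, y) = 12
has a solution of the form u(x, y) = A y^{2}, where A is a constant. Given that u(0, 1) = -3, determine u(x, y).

Substitute the ansatz u = A y^{2} into the left-hand side.
Derivatives of the ansatz:
  u_yy = 2 A
  u_xx = 0
Term by term:
  -2·u_yy = - 4 A
  2·u_xx = 0
So the left-hand side equals
  - 4 A
This must equal f(x, y) = 12 identically.
Matching coefficients of the independent functions:
  [constant term]:  - 4 A = 12
Solving: A = -3.
Check against the point condition:
  u(0, 1) = -3  ⟹  A = -3  ✓
Hence u(x, y) = - 3 y^{2}.

Answer: u(x, y) = - 3 y^{2}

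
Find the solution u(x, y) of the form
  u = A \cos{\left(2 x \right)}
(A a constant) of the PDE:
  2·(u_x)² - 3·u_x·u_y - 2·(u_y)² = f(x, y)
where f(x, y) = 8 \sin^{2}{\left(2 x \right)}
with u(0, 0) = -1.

Answer: u(x, y) = - \cos{\left(2 x \right)}

Derivation:
Substitute the ansatz u = A \cos{\left(2 x \right)} into the left-hand side.
Derivatives of the ansatz:
  u_x = - 2 A \sin{\left(2 x \right)}
  u_y = 0
Term by term:
  2·(u_x)² = 8 A^{2} \sin^{2}{\left(2 x \right)}
  -3·u_x·u_y = 0
  -2·(u_y)² = 0
So the left-hand side equals
  8 A^{2} \sin^{2}{\left(2 x \right)}
This must equal f(x, y) = 8 \sin^{2}{\left(2 x \right)} identically.
Matching coefficients of the independent functions:
  [\sin^{2}{\left(2 x \right)}]:  8 A^{2} = 8
These equations allow (A) = (-1) or (1).
Impose the point condition(s):
  u(0, 0) = -1  ⟹  A = -1
Only A = -1 satisfies everything.
Hence u(x, y) = - \cos{\left(2 x \right)}.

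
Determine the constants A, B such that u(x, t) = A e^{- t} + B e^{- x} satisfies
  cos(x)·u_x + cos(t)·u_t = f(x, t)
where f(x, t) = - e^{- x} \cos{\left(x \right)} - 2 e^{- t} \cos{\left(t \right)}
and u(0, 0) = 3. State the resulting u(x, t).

Substitute the ansatz u = A e^{- t} + B e^{- x} into the left-hand side.
Derivatives of the ansatz:
  u_x = - B e^{- x}
  u_t = - A e^{- t}
Term by term:
  cos(x)·u_x = - B e^{- x} \cos{\left(x \right)}
  cos(t)·u_t = - A e^{- t} \cos{\left(t \right)}
So the left-hand side equals
  - A e^{- t} \cos{\left(t \right)} - B e^{- x} \cos{\left(x \right)}
This must equal f(x, t) = - e^{- x} \cos{\left(x \right)} - 2 e^{- t} \cos{\left(t \right)} identically.
Matching coefficients of the independent functions:
  [e^{- t} \cos{\left(t \right)}]:  - A = -2
  [e^{- x} \cos{\left(x \right)}]:  - B = -1
Solving: A = 2, B = 1.
Check against the point condition:
  u(0, 0) = 3  ⟹  A + B = 3  ✓
Hence u(x, t) = e^{- x} + 2 e^{- t}.

Answer: u(x, t) = e^{- x} + 2 e^{- t}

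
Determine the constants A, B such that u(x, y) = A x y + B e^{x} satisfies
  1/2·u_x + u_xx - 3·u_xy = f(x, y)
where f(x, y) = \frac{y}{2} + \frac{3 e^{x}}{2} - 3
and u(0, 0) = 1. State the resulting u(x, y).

Answer: u(x, y) = x y + e^{x}

Derivation:
Substitute the ansatz u = A x y + B e^{x} into the left-hand side.
Derivatives of the ansatz:
  u_x = A y + B e^{x}
  u_xx = B e^{x}
  u_xy = A
Term by term:
  1/2·u_x = \frac{A y}{2} + \frac{B e^{x}}{2}
  u_xx = B e^{x}
  -3·u_xy = - 3 A
So the left-hand side equals
  \frac{A y}{2} - 3 A + \frac{3 B e^{x}}{2}
This must equal f(x, y) = \frac{y}{2} + \frac{3 e^{x}}{2} - 3 identically.
Matching coefficients of the independent functions:
  [constant term]:  - 3 A = -3
  [y]:  \frac{A}{2} = \frac{1}{2}
  [e^{x}]:  \frac{3 B}{2} = \frac{3}{2}
Solving: A = 1, B = 1.
Check against the point condition:
  u(0, 0) = 1  ⟹  B = 1  ✓
Hence u(x, y) = x y + e^{x}.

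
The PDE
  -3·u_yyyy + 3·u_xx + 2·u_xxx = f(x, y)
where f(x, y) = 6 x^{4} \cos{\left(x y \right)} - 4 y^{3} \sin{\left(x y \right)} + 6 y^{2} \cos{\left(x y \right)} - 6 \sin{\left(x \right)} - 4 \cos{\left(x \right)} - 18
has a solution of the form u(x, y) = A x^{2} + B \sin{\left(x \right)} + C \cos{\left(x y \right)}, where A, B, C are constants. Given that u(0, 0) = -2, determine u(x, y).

Substitute the ansatz u = A x^{2} + B \sin{\left(x \right)} + C \cos{\left(x y \right)} into the left-hand side.
Derivatives of the ansatz:
  u_yyyy = C x^{4} \cos{\left(x y \right)}
  u_xx = 2 A - B \sin{\left(x \right)} - C y^{2} \cos{\left(x y \right)}
  u_xxx = - B \cos{\left(x \right)} + C y^{3} \sin{\left(x y \right)}
Term by term:
  -3·u_yyyy = - 3 C x^{4} \cos{\left(x y \right)}
  3·u_xx = 6 A - 3 B \sin{\left(x \right)} - 3 C y^{2} \cos{\left(x y \right)}
  2·u_xxx = - 2 B \cos{\left(x \right)} + 2 C y^{3} \sin{\left(x y \right)}
So the left-hand side equals
  6 A - 3 B \sin{\left(x \right)} - 2 B \cos{\left(x \right)} - 3 C x^{4} \cos{\left(x y \right)} + 2 C y^{3} \sin{\left(x y \right)} - 3 C y^{2} \cos{\left(x y \right)}
This must equal f(x, y) = 6 x^{4} \cos{\left(x y \right)} - 4 y^{3} \sin{\left(x y \right)} + 6 y^{2} \cos{\left(x y \right)} - 6 \sin{\left(x \right)} - 4 \cos{\left(x \right)} - 18 identically.
Matching coefficients of the independent functions:
  [constant term]:  6 A = -18
  [x^{4} \cos{\left(x y \right)}, y^{2} \cos{\left(x y \right)}]:  - 3 C = 6
  [y^{3} \sin{\left(x y \right)}]:  2 C = -4
  [\sin{\left(x \right)}]:  - 3 B = -6
  [\cos{\left(x \right)}]:  - 2 B = -4
Solving: A = -3, B = 2, C = -2.
Check against the point condition:
  u(0, 0) = -2  ⟹  C = -2  ✓
Hence u(x, y) = - 3 x^{2} + 2 \sin{\left(x \right)} - 2 \cos{\left(x y \right)}.

Answer: u(x, y) = - 3 x^{2} + 2 \sin{\left(x \right)} - 2 \cos{\left(x y \right)}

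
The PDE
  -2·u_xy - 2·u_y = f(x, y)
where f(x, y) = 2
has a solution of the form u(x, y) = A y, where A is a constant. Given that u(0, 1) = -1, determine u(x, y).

Answer: u(x, y) = - y

Derivation:
Substitute the ansatz u = A y into the left-hand side.
Derivatives of the ansatz:
  u_xy = 0
  u_y = A
Term by term:
  -2·u_xy = 0
  -2·u_y = - 2 A
So the left-hand side equals
  - 2 A
This must equal f(x, y) = 2 identically.
Matching coefficients of the independent functions:
  [constant term]:  - 2 A = 2
Solving: A = -1.
Check against the point condition:
  u(0, 1) = -1  ⟹  A = -1  ✓
Hence u(x, y) = - y.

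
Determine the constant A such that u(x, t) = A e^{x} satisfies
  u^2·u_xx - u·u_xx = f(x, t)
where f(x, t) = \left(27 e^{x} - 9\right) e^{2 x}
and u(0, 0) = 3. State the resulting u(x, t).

Substitute the ansatz u = A e^{x} into the left-hand side.
Derivatives of the ansatz:
  u_xx = A e^{x}
Term by term:
  u^2·u_xx = A^{3} e^{3 x}
  -u·u_xx = - A^{2} e^{2 x}
So the left-hand side equals
  A^{3} e^{3 x} - A^{2} e^{2 x}
This must equal f(x, t) = \left(27 e^{x} - 9\right) e^{2 x} identically.
Matching coefficients of the independent functions:
  [e^{2 x}]:  - A^{2} = -9
  [e^{3 x}]:  A^{3} = 27
Solving: A = 3.
Check against the point condition:
  u(0, 0) = 3  ⟹  A = 3  ✓
Hence u(x, t) = 3 e^{x}.

Answer: u(x, t) = 3 e^{x}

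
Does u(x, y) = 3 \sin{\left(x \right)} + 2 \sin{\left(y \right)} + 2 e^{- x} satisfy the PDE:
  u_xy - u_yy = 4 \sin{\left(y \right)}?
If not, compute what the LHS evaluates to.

Answer: No, the LHS evaluates to 2 \sin{\left(y \right)}

Derivation:
Evaluate each term of the left-hand side for u = 3 \sin{\left(x \right)} + 2 \sin{\left(y \right)} + 2 e^{- x}.
Derivatives:
  u_xy = 0
  u_yy = - 2 \sin{\left(y \right)}
Terms:
  u_xy = 0
  -u_yy = 2 \sin{\left(y \right)}
Sum: LHS = 2 \sin{\left(y \right)}
Given right-hand side: 4 \sin{\left(y \right)}. Difference LHS − RHS = - 2 \sin{\left(y \right)} ≠ 0, so u is not a solution.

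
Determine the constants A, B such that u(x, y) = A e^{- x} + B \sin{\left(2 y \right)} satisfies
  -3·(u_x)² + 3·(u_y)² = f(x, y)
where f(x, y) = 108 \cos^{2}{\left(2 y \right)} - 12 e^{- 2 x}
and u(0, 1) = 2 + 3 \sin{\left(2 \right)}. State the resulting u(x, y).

Answer: u(x, y) = 3 \sin{\left(2 y \right)} + 2 e^{- x}

Derivation:
Substitute the ansatz u = A e^{- x} + B \sin{\left(2 y \right)} into the left-hand side.
Derivatives of the ansatz:
  u_x = - A e^{- x}
  u_y = 2 B \cos{\left(2 y \right)}
Term by term:
  -3·(u_x)² = - 3 A^{2} e^{- 2 x}
  3·(u_y)² = 12 B^{2} \cos^{2}{\left(2 y \right)}
So the left-hand side equals
  - 3 A^{2} e^{- 2 x} + 12 B^{2} \cos^{2}{\left(2 y \right)}
This must equal f(x, y) = 108 \cos^{2}{\left(2 y \right)} - 12 e^{- 2 x} identically.
Matching coefficients of the independent functions:
  [e^{- 2 x}]:  - 3 A^{2} = -12
  [\cos^{2}{\left(2 y \right)}]:  12 B^{2} = 108
These equations allow (A, B) = (-2, -3) or (-2, 3) or (2, -3) or (2, 3).
Impose the point condition(s):
  u(0, 1) = 2 + 3 \sin{\left(2 \right)}  ⟹  A + B \sin{\left(2 \right)} = 2 + 3 \sin{\left(2 \right)}
Only A = 2, B = 3 satisfies everything.
Hence u(x, y) = 3 \sin{\left(2 y \right)} + 2 e^{- x}.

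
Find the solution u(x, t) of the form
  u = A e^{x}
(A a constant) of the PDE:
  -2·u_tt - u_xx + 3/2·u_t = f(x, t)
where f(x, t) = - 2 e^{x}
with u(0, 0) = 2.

Answer: u(x, t) = 2 e^{x}

Derivation:
Substitute the ansatz u = A e^{x} into the left-hand side.
Derivatives of the ansatz:
  u_tt = 0
  u_xx = A e^{x}
  u_t = 0
Term by term:
  -2·u_tt = 0
  -u_xx = - A e^{x}
  3/2·u_t = 0
So the left-hand side equals
  - A e^{x}
This must equal f(x, t) = - 2 e^{x} identically.
Matching coefficients of the independent functions:
  [e^{x}]:  - A = -2
Solving: A = 2.
Check against the point condition:
  u(0, 0) = 2  ⟹  A = 2  ✓
Hence u(x, t) = 2 e^{x}.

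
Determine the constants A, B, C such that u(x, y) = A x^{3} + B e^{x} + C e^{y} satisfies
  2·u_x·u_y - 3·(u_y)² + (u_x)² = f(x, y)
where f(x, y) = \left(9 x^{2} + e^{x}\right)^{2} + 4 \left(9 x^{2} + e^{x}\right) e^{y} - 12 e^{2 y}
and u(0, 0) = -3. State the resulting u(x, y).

Answer: u(x, y) = - 3 x^{3} - e^{x} - 2 e^{y}

Derivation:
Substitute the ansatz u = A x^{3} + B e^{x} + C e^{y} into the left-hand side.
Derivatives of the ansatz:
  u_x = 3 A x^{2} + B e^{x}
  u_y = C e^{y}
Term by term:
  2·u_x·u_y = 6 A C x^{2} e^{y} + 2 B C e^{x} e^{y}
  -3·(u_y)² = - 3 C^{2} e^{2 y}
  (u_x)² = 9 A^{2} x^{4} + 6 A B x^{2} e^{x} + B^{2} e^{2 x}
So the left-hand side equals
  9 A^{2} x^{4} + 6 A B x^{2} e^{x} + 6 A C x^{2} e^{y} + B^{2} e^{2 x} + 2 B C e^{x} e^{y} - 3 C^{2} e^{2 y}
This must equal f(x, y) identically; expanded, f = 81 x^{4} + 18 x^{2} e^{x} + 36 x^{2} e^{y} + e^{2 x} + 4 e^{x} e^{y} - 12 e^{2 y}.
Matching coefficients of the independent functions:
  [x^{4}]:  9 A^{2} = 81
  [x^{2} e^{x}]:  6 A B = 18
  [x^{2} e^{y}]:  6 A C = 36
  [e^{x} e^{y}]:  2 B C = 4
  [e^{2 x}]:  B^{2} = 1
  [e^{2 y}]:  - 3 C^{2} = -12
These equations allow (A, B, C) = (-3, -1, -2) or (3, 1, 2).
Impose the point condition(s):
  u(0, 0) = -3  ⟹  B + C = -3
Only A = -3, B = -1, C = -2 satisfies everything.
Hence u(x, y) = - 3 x^{3} - e^{x} - 2 e^{y}.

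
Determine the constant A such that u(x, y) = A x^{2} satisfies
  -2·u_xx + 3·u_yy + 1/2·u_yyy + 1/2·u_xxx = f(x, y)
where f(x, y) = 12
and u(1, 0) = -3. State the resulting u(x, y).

Answer: u(x, y) = - 3 x^{2}

Derivation:
Substitute the ansatz u = A x^{2} into the left-hand side.
Derivatives of the ansatz:
  u_xx = 2 A
  u_yy = 0
  u_yyy = 0
  u_xxx = 0
Term by term:
  -2·u_xx = - 4 A
  3·u_yy = 0
  1/2·u_yyy = 0
  1/2·u_xxx = 0
So the left-hand side equals
  - 4 A
This must equal f(x, y) = 12 identically.
Matching coefficients of the independent functions:
  [constant term]:  - 4 A = 12
Solving: A = -3.
Check against the point condition:
  u(1, 0) = -3  ⟹  A = -3  ✓
Hence u(x, y) = - 3 x^{2}.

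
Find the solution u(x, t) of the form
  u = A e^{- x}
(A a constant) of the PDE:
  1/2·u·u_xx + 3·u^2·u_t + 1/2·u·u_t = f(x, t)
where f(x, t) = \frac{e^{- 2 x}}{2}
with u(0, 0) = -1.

Answer: u(x, t) = - e^{- x}

Derivation:
Substitute the ansatz u = A e^{- x} into the left-hand side.
Derivatives of the ansatz:
  u_xx = A e^{- x}
  u_t = 0
Term by term:
  1/2·u·u_xx = \frac{A^{2} e^{- 2 x}}{2}
  3·u^2·u_t = 0
  1/2·u·u_t = 0
So the left-hand side equals
  \frac{A^{2} e^{- 2 x}}{2}
This must equal f(x, t) = \frac{e^{- 2 x}}{2} identically.
Matching coefficients of the independent functions:
  [e^{- 2 x}]:  \frac{A^{2}}{2} = \frac{1}{2}
These equations allow (A) = (-1) or (1).
Impose the point condition(s):
  u(0, 0) = -1  ⟹  A = -1
Only A = -1 satisfies everything.
Hence u(x, t) = - e^{- x}.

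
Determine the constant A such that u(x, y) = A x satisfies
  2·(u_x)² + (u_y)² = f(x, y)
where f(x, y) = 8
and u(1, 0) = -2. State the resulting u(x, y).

Substitute the ansatz u = A x into the left-hand side.
Derivatives of the ansatz:
  u_x = A
  u_y = 0
Term by term:
  2·(u_x)² = 2 A^{2}
  (u_y)² = 0
So the left-hand side equals
  2 A^{2}
This must equal f(x, y) = 8 identically.
Matching coefficients of the independent functions:
  [constant term]:  2 A^{2} = 8
These equations allow (A) = (-2) or (2).
Impose the point condition(s):
  u(1, 0) = -2  ⟹  A = -2
Only A = -2 satisfies everything.
Hence u(x, y) = - 2 x.

Answer: u(x, y) = - 2 x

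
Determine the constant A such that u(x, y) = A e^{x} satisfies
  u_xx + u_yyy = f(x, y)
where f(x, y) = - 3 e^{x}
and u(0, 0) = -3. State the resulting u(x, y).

Substitute the ansatz u = A e^{x} into the left-hand side.
Derivatives of the ansatz:
  u_xx = A e^{x}
  u_yyy = 0
Term by term:
  u_xx = A e^{x}
  u_yyy = 0
So the left-hand side equals
  A e^{x}
This must equal f(x, y) = - 3 e^{x} identically.
Matching coefficients of the independent functions:
  [e^{x}]:  A = -3
Solving: A = -3.
Check against the point condition:
  u(0, 0) = -3  ⟹  A = -3  ✓
Hence u(x, y) = - 3 e^{x}.

Answer: u(x, y) = - 3 e^{x}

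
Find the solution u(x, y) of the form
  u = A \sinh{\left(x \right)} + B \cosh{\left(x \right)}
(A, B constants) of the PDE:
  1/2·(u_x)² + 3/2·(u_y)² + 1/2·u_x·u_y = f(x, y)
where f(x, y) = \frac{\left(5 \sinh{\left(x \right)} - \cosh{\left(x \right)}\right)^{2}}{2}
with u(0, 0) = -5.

Substitute the ansatz u = A \sinh{\left(x \right)} + B \cosh{\left(x \right)} into the left-hand side.
Derivatives of the ansatz:
  u_x = A \cosh{\left(x \right)} + B \sinh{\left(x \right)}
  u_y = 0
Term by term:
  1/2·(u_x)² = \frac{A^{2} \cosh^{2}{\left(x \right)}}{2} + A B \sinh{\left(x \right)} \cosh{\left(x \right)} + \frac{B^{2} \sinh^{2}{\left(x \right)}}{2}
  3/2·(u_y)² = 0
  1/2·u_x·u_y = 0
So the left-hand side equals
  \frac{A^{2} \cosh^{2}{\left(x \right)}}{2} + A B \sinh{\left(x \right)} \cosh{\left(x \right)} + \frac{B^{2} \sinh^{2}{\left(x \right)}}{2}
This must equal f(x, y) identically; expanded, f = \frac{25 \sinh^{2}{\left(x \right)}}{2} - 5 \sinh{\left(x \right)} \cosh{\left(x \right)} + \frac{\cosh^{2}{\left(x \right)}}{2}.
Matching coefficients of the independent functions:
  [\sinh{\left(x \right)} \cosh{\left(x \right)}]:  A B = -5
  [\sinh^{2}{\left(x \right)}]:  \frac{B^{2}}{2} = \frac{25}{2}
  [\cosh^{2}{\left(x \right)}]:  \frac{A^{2}}{2} = \frac{1}{2}
These equations allow (A, B) = (-1, 5) or (1, -5).
Impose the point condition(s):
  u(0, 0) = -5  ⟹  B = -5
Only A = 1, B = -5 satisfies everything.
Hence u(x, y) = \sinh{\left(x \right)} - 5 \cosh{\left(x \right)}.

Answer: u(x, y) = \sinh{\left(x \right)} - 5 \cosh{\left(x \right)}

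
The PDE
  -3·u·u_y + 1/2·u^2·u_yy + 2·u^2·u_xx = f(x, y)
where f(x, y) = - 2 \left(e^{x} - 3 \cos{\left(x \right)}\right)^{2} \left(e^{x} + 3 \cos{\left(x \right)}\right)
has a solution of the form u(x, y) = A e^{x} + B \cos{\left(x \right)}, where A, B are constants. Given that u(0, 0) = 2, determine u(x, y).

Substitute the ansatz u = A e^{x} + B \cos{\left(x \right)} into the left-hand side.
Derivatives of the ansatz:
  u_y = 0
  u_yy = 0
  u_xx = A e^{x} - B \cos{\left(x \right)}
Term by term:
  -3·u·u_y = 0
  1/2·u^2·u_yy = 0
  2·u^2·u_xx = 2 A^{3} e^{3 x} + 2 A^{2} B e^{2 x} \cos{\left(x \right)} - 2 A B^{2} e^{x} \cos^{2}{\left(x \right)} - 2 B^{3} \cos^{3}{\left(x \right)}
So the left-hand side equals
  2 A^{3} e^{3 x} + 2 A^{2} B e^{2 x} \cos{\left(x \right)} - 2 A B^{2} e^{x} \cos^{2}{\left(x \right)} - 2 B^{3} \cos^{3}{\left(x \right)}
This must equal f(x, y) identically; expanded, f = - 2 e^{3 x} + 6 e^{2 x} \cos{\left(x \right)} + 18 e^{x} \cos^{2}{\left(x \right)} - 54 \cos^{3}{\left(x \right)}.
Matching coefficients of the independent functions:
  [e^{x} \cos^{2}{\left(x \right)}]:  - 2 A B^{2} = 18
  [e^{2 x} \cos{\left(x \right)}]:  2 A^{2} B = 6
  [e^{3 x}]:  2 A^{3} = -2
  [\cos^{3}{\left(x \right)}]:  - 2 B^{3} = -54
Solving: A = -1, B = 3.
Check against the point condition:
  u(0, 0) = 2  ⟹  A + B = 2  ✓
Hence u(x, y) = - e^{x} + 3 \cos{\left(x \right)}.

Answer: u(x, y) = - e^{x} + 3 \cos{\left(x \right)}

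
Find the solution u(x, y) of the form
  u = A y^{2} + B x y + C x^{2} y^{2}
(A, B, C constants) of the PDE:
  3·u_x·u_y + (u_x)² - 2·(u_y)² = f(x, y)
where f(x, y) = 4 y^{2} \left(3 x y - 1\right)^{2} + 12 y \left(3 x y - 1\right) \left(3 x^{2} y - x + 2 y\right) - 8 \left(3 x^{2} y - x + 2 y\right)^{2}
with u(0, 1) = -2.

Answer: u(x, y) = - 3 x^{2} y^{2} + 2 x y - 2 y^{2}

Derivation:
Substitute the ansatz u = A y^{2} + B x y + C x^{2} y^{2} into the left-hand side.
Derivatives of the ansatz:
  u_x = B y + 2 C x y^{2}
  u_y = 2 A y + B x + 2 C x^{2} y
Term by term:
  3·u_x·u_y = 6 A B y^{2} + 12 A C x y^{3} + 3 B^{2} x y + 12 B C x^{2} y^{2} + 12 C^{2} x^{3} y^{3}
  (u_x)² = B^{2} y^{2} + 4 B C x y^{3} + 4 C^{2} x^{2} y^{4}
  -2·(u_y)² = - 8 A^{2} y^{2} - 8 A B x y - 16 A C x^{2} y^{2} - 2 B^{2} x^{2} - 8 B C x^{3} y - 8 C^{2} x^{4} y^{2}
So the left-hand side equals
  - 8 A^{2} y^{2} - 8 A B x y + 6 A B y^{2} - 16 A C x^{2} y^{2} + 12 A C x y^{3} - 2 B^{2} x^{2} + 3 B^{2} x y + B^{2} y^{2} - 8 B C x^{3} y + 12 B C x^{2} y^{2} + 4 B C x y^{3} - 8 C^{2} x^{4} y^{2} + 12 C^{2} x^{3} y^{3} + 4 C^{2} x^{2} y^{4}
This must equal f(x, y) identically; expanded, f = - 72 x^{4} y^{2} + 108 x^{3} y^{3} + 48 x^{3} y + 36 x^{2} y^{4} - 168 x^{2} y^{2} - 8 x^{2} + 48 x y^{3} + 44 x y - 52 y^{2}.
Matching coefficients of the independent functions:
  [x^{2}]:  - 2 B^{2} = -8
  [y^{2}]:  - 8 A^{2} + 6 A B + B^{2} = -52
  [x y]:  - 8 A B + 3 B^{2} = 44
  [x y^{3}]:  12 A C + 4 B C = 48
  [x^{2} y^{2}]:  - 16 A C + 12 B C = -168
  [x^{2} y^{4}]:  4 C^{2} = 36
  [x^{3} y]:  - 8 B C = 48
  [x^{3} y^{3}]:  12 C^{2} = 108
  [x^{4} y^{2}]:  - 8 C^{2} = -72
These equations allow (A, B, C) = (-2, 2, -3) or (2, -2, 3).
Impose the point condition(s):
  u(0, 1) = -2  ⟹  A = -2
Only A = -2, B = 2, C = -3 satisfies everything.
Hence u(x, y) = - 3 x^{2} y^{2} + 2 x y - 2 y^{2}.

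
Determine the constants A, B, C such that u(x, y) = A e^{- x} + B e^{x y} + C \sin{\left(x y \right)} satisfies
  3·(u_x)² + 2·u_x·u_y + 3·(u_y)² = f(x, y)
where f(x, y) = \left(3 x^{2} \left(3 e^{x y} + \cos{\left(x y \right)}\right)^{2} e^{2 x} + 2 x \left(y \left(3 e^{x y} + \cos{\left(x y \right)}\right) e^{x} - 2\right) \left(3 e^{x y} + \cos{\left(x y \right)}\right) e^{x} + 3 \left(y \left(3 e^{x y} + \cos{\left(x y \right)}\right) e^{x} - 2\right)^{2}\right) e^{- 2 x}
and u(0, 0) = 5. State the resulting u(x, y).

Answer: u(x, y) = 3 e^{x y} + \sin{\left(x y \right)} + 2 e^{- x}

Derivation:
Substitute the ansatz u = A e^{- x} + B e^{x y} + C \sin{\left(x y \right)} into the left-hand side.
Derivatives of the ansatz:
  u_x = - A e^{- x} + B y e^{x y} + C y \cos{\left(x y \right)}
  u_y = B x e^{x y} + C x \cos{\left(x y \right)}
Term by term:
  3·(u_x)² = 3 A^{2} e^{- 2 x} - 6 A B y e^{- x} e^{x y} - 6 A C y e^{- x} \cos{\left(x y \right)} + 3 B^{2} y^{2} e^{2 x y} + 6 B C y^{2} e^{x y} \cos{\left(x y \right)} + 3 C^{2} y^{2} \cos^{2}{\left(x y \right)}
  2·u_x·u_y = - 2 A B x e^{- x} e^{x y} - 2 A C x e^{- x} \cos{\left(x y \right)} + 2 B^{2} x y e^{2 x y} + 4 B C x y e^{x y} \cos{\left(x y \right)} + 2 C^{2} x y \cos^{2}{\left(x y \right)}
  3·(u_y)² = 3 B^{2} x^{2} e^{2 x y} + 6 B C x^{2} e^{x y} \cos{\left(x y \right)} + 3 C^{2} x^{2} \cos^{2}{\left(x y \right)}
So the left-hand side equals
  3 A^{2} e^{- 2 x} - 2 A B x e^{- x} e^{x y} - 6 A B y e^{- x} e^{x y} - 2 A C x e^{- x} \cos{\left(x y \right)} - 6 A C y e^{- x} \cos{\left(x y \right)} + 3 B^{2} x^{2} e^{2 x y} + 2 B^{2} x y e^{2 x y} + 3 B^{2} y^{2} e^{2 x y} + 6 B C x^{2} e^{x y} \cos{\left(x y \right)} + 4 B C x y e^{x y} \cos{\left(x y \right)} + 6 B C y^{2} e^{x y} \cos{\left(x y \right)} + 3 C^{2} x^{2} \cos^{2}{\left(x y \right)} + 2 C^{2} x y \cos^{2}{\left(x y \right)} + 3 C^{2} y^{2} \cos^{2}{\left(x y \right)}
This must equal f(x, y) identically; expanded, f = 27 x^{2} e^{2 x y} + 18 x^{2} e^{x y} \cos{\left(x y \right)} + 3 x^{2} \cos^{2}{\left(x y \right)} + 18 x y e^{2 x y} + 12 x y e^{x y} \cos{\left(x y \right)} + 2 x y \cos^{2}{\left(x y \right)} - 12 x e^{- x} e^{x y} - 4 x e^{- x} \cos{\left(x y \right)} + 27 y^{2} e^{2 x y} + 18 y^{2} e^{x y} \cos{\left(x y \right)} + 3 y^{2} \cos^{2}{\left(x y \right)} - 36 y e^{- x} e^{x y} - 12 y e^{- x} \cos{\left(x y \right)} + 12 e^{- 2 x}.
Matching coefficients of the independent functions:
  [x^{2} e^{2 x y}, y^{2} e^{2 x y}]:  3 B^{2} = 27
  [x^{2} \cos^{2}{\left(x y \right)}, y^{2} \cos^{2}{\left(x y \right)}]:  3 C^{2} = 3
  [x y e^{2 x y}]:  2 B^{2} = 18
  [x y \cos^{2}{\left(x y \right)}]:  2 C^{2} = 2
  [x e^{- x} e^{x y}]:  - 2 A B = -12
  [x e^{- x} \cos{\left(x y \right)}]:  - 2 A C = -4
  [x^{2} e^{x y} \cos{\left(x y \right)}, y^{2} e^{x y} \cos{\left(x y \right)}]:  6 B C = 18
  [y e^{- x} e^{x y}]:  - 6 A B = -36
  [y e^{- x} \cos{\left(x y \right)}]:  - 6 A C = -12
  [x y e^{x y} \cos{\left(x y \right)}]:  4 B C = 12
  [e^{- 2 x}]:  3 A^{2} = 12
These equations allow (A, B, C) = (-2, -3, -1) or (2, 3, 1).
Impose the point condition(s):
  u(0, 0) = 5  ⟹  A + B = 5
Only A = 2, B = 3, C = 1 satisfies everything.
Hence u(x, y) = 3 e^{x y} + \sin{\left(x y \right)} + 2 e^{- x}.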